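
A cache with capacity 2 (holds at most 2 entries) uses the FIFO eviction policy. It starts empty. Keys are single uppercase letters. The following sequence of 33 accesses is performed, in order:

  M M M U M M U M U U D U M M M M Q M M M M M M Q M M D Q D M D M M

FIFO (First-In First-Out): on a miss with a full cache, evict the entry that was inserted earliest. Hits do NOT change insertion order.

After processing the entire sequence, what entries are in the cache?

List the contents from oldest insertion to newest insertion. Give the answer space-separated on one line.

FIFO simulation (capacity=2):
  1. access M: MISS. Cache (old->new): [M]
  2. access M: HIT. Cache (old->new): [M]
  3. access M: HIT. Cache (old->new): [M]
  4. access U: MISS. Cache (old->new): [M U]
  5. access M: HIT. Cache (old->new): [M U]
  6. access M: HIT. Cache (old->new): [M U]
  7. access U: HIT. Cache (old->new): [M U]
  8. access M: HIT. Cache (old->new): [M U]
  9. access U: HIT. Cache (old->new): [M U]
  10. access U: HIT. Cache (old->new): [M U]
  11. access D: MISS, evict M. Cache (old->new): [U D]
  12. access U: HIT. Cache (old->new): [U D]
  13. access M: MISS, evict U. Cache (old->new): [D M]
  14. access M: HIT. Cache (old->new): [D M]
  15. access M: HIT. Cache (old->new): [D M]
  16. access M: HIT. Cache (old->new): [D M]
  17. access Q: MISS, evict D. Cache (old->new): [M Q]
  18. access M: HIT. Cache (old->new): [M Q]
  19. access M: HIT. Cache (old->new): [M Q]
  20. access M: HIT. Cache (old->new): [M Q]
  21. access M: HIT. Cache (old->new): [M Q]
  22. access M: HIT. Cache (old->new): [M Q]
  23. access M: HIT. Cache (old->new): [M Q]
  24. access Q: HIT. Cache (old->new): [M Q]
  25. access M: HIT. Cache (old->new): [M Q]
  26. access M: HIT. Cache (old->new): [M Q]
  27. access D: MISS, evict M. Cache (old->new): [Q D]
  28. access Q: HIT. Cache (old->new): [Q D]
  29. access D: HIT. Cache (old->new): [Q D]
  30. access M: MISS, evict Q. Cache (old->new): [D M]
  31. access D: HIT. Cache (old->new): [D M]
  32. access M: HIT. Cache (old->new): [D M]
  33. access M: HIT. Cache (old->new): [D M]
Total: 26 hits, 7 misses, 5 evictions

Answer: D M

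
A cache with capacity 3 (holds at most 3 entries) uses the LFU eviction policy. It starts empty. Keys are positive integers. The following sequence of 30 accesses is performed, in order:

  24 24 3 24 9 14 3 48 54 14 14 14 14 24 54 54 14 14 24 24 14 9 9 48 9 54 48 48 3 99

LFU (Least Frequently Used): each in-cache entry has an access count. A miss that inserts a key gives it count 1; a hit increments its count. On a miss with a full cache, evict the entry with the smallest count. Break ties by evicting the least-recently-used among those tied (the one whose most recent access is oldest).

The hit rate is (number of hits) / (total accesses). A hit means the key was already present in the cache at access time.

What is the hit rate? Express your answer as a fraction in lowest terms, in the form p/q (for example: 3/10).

LFU simulation (capacity=3):
  1. access 24: MISS. Cache: [24(c=1)]
  2. access 24: HIT, count now 2. Cache: [24(c=2)]
  3. access 3: MISS. Cache: [3(c=1) 24(c=2)]
  4. access 24: HIT, count now 3. Cache: [3(c=1) 24(c=3)]
  5. access 9: MISS. Cache: [3(c=1) 9(c=1) 24(c=3)]
  6. access 14: MISS, evict 3(c=1). Cache: [9(c=1) 14(c=1) 24(c=3)]
  7. access 3: MISS, evict 9(c=1). Cache: [14(c=1) 3(c=1) 24(c=3)]
  8. access 48: MISS, evict 14(c=1). Cache: [3(c=1) 48(c=1) 24(c=3)]
  9. access 54: MISS, evict 3(c=1). Cache: [48(c=1) 54(c=1) 24(c=3)]
  10. access 14: MISS, evict 48(c=1). Cache: [54(c=1) 14(c=1) 24(c=3)]
  11. access 14: HIT, count now 2. Cache: [54(c=1) 14(c=2) 24(c=3)]
  12. access 14: HIT, count now 3. Cache: [54(c=1) 24(c=3) 14(c=3)]
  13. access 14: HIT, count now 4. Cache: [54(c=1) 24(c=3) 14(c=4)]
  14. access 24: HIT, count now 4. Cache: [54(c=1) 14(c=4) 24(c=4)]
  15. access 54: HIT, count now 2. Cache: [54(c=2) 14(c=4) 24(c=4)]
  16. access 54: HIT, count now 3. Cache: [54(c=3) 14(c=4) 24(c=4)]
  17. access 14: HIT, count now 5. Cache: [54(c=3) 24(c=4) 14(c=5)]
  18. access 14: HIT, count now 6. Cache: [54(c=3) 24(c=4) 14(c=6)]
  19. access 24: HIT, count now 5. Cache: [54(c=3) 24(c=5) 14(c=6)]
  20. access 24: HIT, count now 6. Cache: [54(c=3) 14(c=6) 24(c=6)]
  21. access 14: HIT, count now 7. Cache: [54(c=3) 24(c=6) 14(c=7)]
  22. access 9: MISS, evict 54(c=3). Cache: [9(c=1) 24(c=6) 14(c=7)]
  23. access 9: HIT, count now 2. Cache: [9(c=2) 24(c=6) 14(c=7)]
  24. access 48: MISS, evict 9(c=2). Cache: [48(c=1) 24(c=6) 14(c=7)]
  25. access 9: MISS, evict 48(c=1). Cache: [9(c=1) 24(c=6) 14(c=7)]
  26. access 54: MISS, evict 9(c=1). Cache: [54(c=1) 24(c=6) 14(c=7)]
  27. access 48: MISS, evict 54(c=1). Cache: [48(c=1) 24(c=6) 14(c=7)]
  28. access 48: HIT, count now 2. Cache: [48(c=2) 24(c=6) 14(c=7)]
  29. access 3: MISS, evict 48(c=2). Cache: [3(c=1) 24(c=6) 14(c=7)]
  30. access 99: MISS, evict 3(c=1). Cache: [99(c=1) 24(c=6) 14(c=7)]
Total: 15 hits, 15 misses, 12 evictions

Hit rate = 15/30 = 1/2

Answer: 1/2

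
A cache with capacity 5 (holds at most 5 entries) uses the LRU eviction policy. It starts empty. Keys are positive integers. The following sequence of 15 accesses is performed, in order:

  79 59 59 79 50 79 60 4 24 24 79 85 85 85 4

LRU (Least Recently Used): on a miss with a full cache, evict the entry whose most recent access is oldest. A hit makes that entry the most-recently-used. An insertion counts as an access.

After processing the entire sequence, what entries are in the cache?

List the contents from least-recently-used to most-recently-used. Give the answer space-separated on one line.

LRU simulation (capacity=5):
  1. access 79: MISS. Cache (LRU->MRU): [79]
  2. access 59: MISS. Cache (LRU->MRU): [79 59]
  3. access 59: HIT. Cache (LRU->MRU): [79 59]
  4. access 79: HIT. Cache (LRU->MRU): [59 79]
  5. access 50: MISS. Cache (LRU->MRU): [59 79 50]
  6. access 79: HIT. Cache (LRU->MRU): [59 50 79]
  7. access 60: MISS. Cache (LRU->MRU): [59 50 79 60]
  8. access 4: MISS. Cache (LRU->MRU): [59 50 79 60 4]
  9. access 24: MISS, evict 59. Cache (LRU->MRU): [50 79 60 4 24]
  10. access 24: HIT. Cache (LRU->MRU): [50 79 60 4 24]
  11. access 79: HIT. Cache (LRU->MRU): [50 60 4 24 79]
  12. access 85: MISS, evict 50. Cache (LRU->MRU): [60 4 24 79 85]
  13. access 85: HIT. Cache (LRU->MRU): [60 4 24 79 85]
  14. access 85: HIT. Cache (LRU->MRU): [60 4 24 79 85]
  15. access 4: HIT. Cache (LRU->MRU): [60 24 79 85 4]
Total: 8 hits, 7 misses, 2 evictions

Answer: 60 24 79 85 4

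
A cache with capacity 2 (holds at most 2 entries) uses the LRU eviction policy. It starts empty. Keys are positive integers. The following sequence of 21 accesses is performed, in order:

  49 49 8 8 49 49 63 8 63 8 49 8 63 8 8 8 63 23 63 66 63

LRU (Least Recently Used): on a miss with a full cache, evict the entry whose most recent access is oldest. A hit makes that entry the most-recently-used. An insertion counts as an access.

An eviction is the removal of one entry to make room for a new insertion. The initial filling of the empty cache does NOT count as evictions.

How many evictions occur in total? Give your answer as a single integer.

LRU simulation (capacity=2):
  1. access 49: MISS. Cache (LRU->MRU): [49]
  2. access 49: HIT. Cache (LRU->MRU): [49]
  3. access 8: MISS. Cache (LRU->MRU): [49 8]
  4. access 8: HIT. Cache (LRU->MRU): [49 8]
  5. access 49: HIT. Cache (LRU->MRU): [8 49]
  6. access 49: HIT. Cache (LRU->MRU): [8 49]
  7. access 63: MISS, evict 8. Cache (LRU->MRU): [49 63]
  8. access 8: MISS, evict 49. Cache (LRU->MRU): [63 8]
  9. access 63: HIT. Cache (LRU->MRU): [8 63]
  10. access 8: HIT. Cache (LRU->MRU): [63 8]
  11. access 49: MISS, evict 63. Cache (LRU->MRU): [8 49]
  12. access 8: HIT. Cache (LRU->MRU): [49 8]
  13. access 63: MISS, evict 49. Cache (LRU->MRU): [8 63]
  14. access 8: HIT. Cache (LRU->MRU): [63 8]
  15. access 8: HIT. Cache (LRU->MRU): [63 8]
  16. access 8: HIT. Cache (LRU->MRU): [63 8]
  17. access 63: HIT. Cache (LRU->MRU): [8 63]
  18. access 23: MISS, evict 8. Cache (LRU->MRU): [63 23]
  19. access 63: HIT. Cache (LRU->MRU): [23 63]
  20. access 66: MISS, evict 23. Cache (LRU->MRU): [63 66]
  21. access 63: HIT. Cache (LRU->MRU): [66 63]
Total: 13 hits, 8 misses, 6 evictions

Answer: 6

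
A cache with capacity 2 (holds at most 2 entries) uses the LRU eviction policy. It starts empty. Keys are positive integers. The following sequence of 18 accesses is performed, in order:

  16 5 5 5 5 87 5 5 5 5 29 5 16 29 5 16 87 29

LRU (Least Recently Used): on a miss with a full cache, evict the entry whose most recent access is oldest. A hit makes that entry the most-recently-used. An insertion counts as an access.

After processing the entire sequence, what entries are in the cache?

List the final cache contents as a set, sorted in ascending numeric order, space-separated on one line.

Answer: 29 87

Derivation:
LRU simulation (capacity=2):
  1. access 16: MISS. Cache (LRU->MRU): [16]
  2. access 5: MISS. Cache (LRU->MRU): [16 5]
  3. access 5: HIT. Cache (LRU->MRU): [16 5]
  4. access 5: HIT. Cache (LRU->MRU): [16 5]
  5. access 5: HIT. Cache (LRU->MRU): [16 5]
  6. access 87: MISS, evict 16. Cache (LRU->MRU): [5 87]
  7. access 5: HIT. Cache (LRU->MRU): [87 5]
  8. access 5: HIT. Cache (LRU->MRU): [87 5]
  9. access 5: HIT. Cache (LRU->MRU): [87 5]
  10. access 5: HIT. Cache (LRU->MRU): [87 5]
  11. access 29: MISS, evict 87. Cache (LRU->MRU): [5 29]
  12. access 5: HIT. Cache (LRU->MRU): [29 5]
  13. access 16: MISS, evict 29. Cache (LRU->MRU): [5 16]
  14. access 29: MISS, evict 5. Cache (LRU->MRU): [16 29]
  15. access 5: MISS, evict 16. Cache (LRU->MRU): [29 5]
  16. access 16: MISS, evict 29. Cache (LRU->MRU): [5 16]
  17. access 87: MISS, evict 5. Cache (LRU->MRU): [16 87]
  18. access 29: MISS, evict 16. Cache (LRU->MRU): [87 29]
Total: 8 hits, 10 misses, 8 evictions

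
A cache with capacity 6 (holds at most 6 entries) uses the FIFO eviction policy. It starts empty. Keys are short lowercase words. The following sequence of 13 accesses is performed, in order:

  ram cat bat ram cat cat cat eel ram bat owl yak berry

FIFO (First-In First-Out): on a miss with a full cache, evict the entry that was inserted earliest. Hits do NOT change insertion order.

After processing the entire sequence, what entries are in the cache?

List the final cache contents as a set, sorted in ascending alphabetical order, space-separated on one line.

FIFO simulation (capacity=6):
  1. access ram: MISS. Cache (old->new): [ram]
  2. access cat: MISS. Cache (old->new): [ram cat]
  3. access bat: MISS. Cache (old->new): [ram cat bat]
  4. access ram: HIT. Cache (old->new): [ram cat bat]
  5. access cat: HIT. Cache (old->new): [ram cat bat]
  6. access cat: HIT. Cache (old->new): [ram cat bat]
  7. access cat: HIT. Cache (old->new): [ram cat bat]
  8. access eel: MISS. Cache (old->new): [ram cat bat eel]
  9. access ram: HIT. Cache (old->new): [ram cat bat eel]
  10. access bat: HIT. Cache (old->new): [ram cat bat eel]
  11. access owl: MISS. Cache (old->new): [ram cat bat eel owl]
  12. access yak: MISS. Cache (old->new): [ram cat bat eel owl yak]
  13. access berry: MISS, evict ram. Cache (old->new): [cat bat eel owl yak berry]
Total: 6 hits, 7 misses, 1 evictions

Answer: bat berry cat eel owl yak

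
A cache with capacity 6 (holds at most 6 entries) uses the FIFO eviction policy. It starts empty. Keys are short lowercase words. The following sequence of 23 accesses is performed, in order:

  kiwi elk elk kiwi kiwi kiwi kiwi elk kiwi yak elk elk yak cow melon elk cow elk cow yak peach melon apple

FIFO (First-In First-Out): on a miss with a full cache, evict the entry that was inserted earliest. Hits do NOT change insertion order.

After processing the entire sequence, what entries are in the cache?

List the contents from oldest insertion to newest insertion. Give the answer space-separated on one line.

Answer: elk yak cow melon peach apple

Derivation:
FIFO simulation (capacity=6):
  1. access kiwi: MISS. Cache (old->new): [kiwi]
  2. access elk: MISS. Cache (old->new): [kiwi elk]
  3. access elk: HIT. Cache (old->new): [kiwi elk]
  4. access kiwi: HIT. Cache (old->new): [kiwi elk]
  5. access kiwi: HIT. Cache (old->new): [kiwi elk]
  6. access kiwi: HIT. Cache (old->new): [kiwi elk]
  7. access kiwi: HIT. Cache (old->new): [kiwi elk]
  8. access elk: HIT. Cache (old->new): [kiwi elk]
  9. access kiwi: HIT. Cache (old->new): [kiwi elk]
  10. access yak: MISS. Cache (old->new): [kiwi elk yak]
  11. access elk: HIT. Cache (old->new): [kiwi elk yak]
  12. access elk: HIT. Cache (old->new): [kiwi elk yak]
  13. access yak: HIT. Cache (old->new): [kiwi elk yak]
  14. access cow: MISS. Cache (old->new): [kiwi elk yak cow]
  15. access melon: MISS. Cache (old->new): [kiwi elk yak cow melon]
  16. access elk: HIT. Cache (old->new): [kiwi elk yak cow melon]
  17. access cow: HIT. Cache (old->new): [kiwi elk yak cow melon]
  18. access elk: HIT. Cache (old->new): [kiwi elk yak cow melon]
  19. access cow: HIT. Cache (old->new): [kiwi elk yak cow melon]
  20. access yak: HIT. Cache (old->new): [kiwi elk yak cow melon]
  21. access peach: MISS. Cache (old->new): [kiwi elk yak cow melon peach]
  22. access melon: HIT. Cache (old->new): [kiwi elk yak cow melon peach]
  23. access apple: MISS, evict kiwi. Cache (old->new): [elk yak cow melon peach apple]
Total: 16 hits, 7 misses, 1 evictions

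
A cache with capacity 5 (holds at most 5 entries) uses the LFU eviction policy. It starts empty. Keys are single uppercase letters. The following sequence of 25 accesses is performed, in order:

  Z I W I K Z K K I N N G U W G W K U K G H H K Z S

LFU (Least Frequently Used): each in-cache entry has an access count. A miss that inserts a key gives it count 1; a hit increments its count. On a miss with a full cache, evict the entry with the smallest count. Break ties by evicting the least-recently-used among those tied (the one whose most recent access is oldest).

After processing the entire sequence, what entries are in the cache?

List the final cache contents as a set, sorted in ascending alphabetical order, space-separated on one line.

LFU simulation (capacity=5):
  1. access Z: MISS. Cache: [Z(c=1)]
  2. access I: MISS. Cache: [Z(c=1) I(c=1)]
  3. access W: MISS. Cache: [Z(c=1) I(c=1) W(c=1)]
  4. access I: HIT, count now 2. Cache: [Z(c=1) W(c=1) I(c=2)]
  5. access K: MISS. Cache: [Z(c=1) W(c=1) K(c=1) I(c=2)]
  6. access Z: HIT, count now 2. Cache: [W(c=1) K(c=1) I(c=2) Z(c=2)]
  7. access K: HIT, count now 2. Cache: [W(c=1) I(c=2) Z(c=2) K(c=2)]
  8. access K: HIT, count now 3. Cache: [W(c=1) I(c=2) Z(c=2) K(c=3)]
  9. access I: HIT, count now 3. Cache: [W(c=1) Z(c=2) K(c=3) I(c=3)]
  10. access N: MISS. Cache: [W(c=1) N(c=1) Z(c=2) K(c=3) I(c=3)]
  11. access N: HIT, count now 2. Cache: [W(c=1) Z(c=2) N(c=2) K(c=3) I(c=3)]
  12. access G: MISS, evict W(c=1). Cache: [G(c=1) Z(c=2) N(c=2) K(c=3) I(c=3)]
  13. access U: MISS, evict G(c=1). Cache: [U(c=1) Z(c=2) N(c=2) K(c=3) I(c=3)]
  14. access W: MISS, evict U(c=1). Cache: [W(c=1) Z(c=2) N(c=2) K(c=3) I(c=3)]
  15. access G: MISS, evict W(c=1). Cache: [G(c=1) Z(c=2) N(c=2) K(c=3) I(c=3)]
  16. access W: MISS, evict G(c=1). Cache: [W(c=1) Z(c=2) N(c=2) K(c=3) I(c=3)]
  17. access K: HIT, count now 4. Cache: [W(c=1) Z(c=2) N(c=2) I(c=3) K(c=4)]
  18. access U: MISS, evict W(c=1). Cache: [U(c=1) Z(c=2) N(c=2) I(c=3) K(c=4)]
  19. access K: HIT, count now 5. Cache: [U(c=1) Z(c=2) N(c=2) I(c=3) K(c=5)]
  20. access G: MISS, evict U(c=1). Cache: [G(c=1) Z(c=2) N(c=2) I(c=3) K(c=5)]
  21. access H: MISS, evict G(c=1). Cache: [H(c=1) Z(c=2) N(c=2) I(c=3) K(c=5)]
  22. access H: HIT, count now 2. Cache: [Z(c=2) N(c=2) H(c=2) I(c=3) K(c=5)]
  23. access K: HIT, count now 6. Cache: [Z(c=2) N(c=2) H(c=2) I(c=3) K(c=6)]
  24. access Z: HIT, count now 3. Cache: [N(c=2) H(c=2) I(c=3) Z(c=3) K(c=6)]
  25. access S: MISS, evict N(c=2). Cache: [S(c=1) H(c=2) I(c=3) Z(c=3) K(c=6)]
Total: 11 hits, 14 misses, 9 evictions

Answer: H I K S Z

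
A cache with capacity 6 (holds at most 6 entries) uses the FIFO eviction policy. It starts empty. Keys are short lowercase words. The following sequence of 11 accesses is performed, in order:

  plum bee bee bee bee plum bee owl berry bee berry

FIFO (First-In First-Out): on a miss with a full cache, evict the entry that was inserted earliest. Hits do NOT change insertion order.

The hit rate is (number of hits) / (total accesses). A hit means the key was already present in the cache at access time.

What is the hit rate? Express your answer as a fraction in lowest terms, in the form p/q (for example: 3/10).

Answer: 7/11

Derivation:
FIFO simulation (capacity=6):
  1. access plum: MISS. Cache (old->new): [plum]
  2. access bee: MISS. Cache (old->new): [plum bee]
  3. access bee: HIT. Cache (old->new): [plum bee]
  4. access bee: HIT. Cache (old->new): [plum bee]
  5. access bee: HIT. Cache (old->new): [plum bee]
  6. access plum: HIT. Cache (old->new): [plum bee]
  7. access bee: HIT. Cache (old->new): [plum bee]
  8. access owl: MISS. Cache (old->new): [plum bee owl]
  9. access berry: MISS. Cache (old->new): [plum bee owl berry]
  10. access bee: HIT. Cache (old->new): [plum bee owl berry]
  11. access berry: HIT. Cache (old->new): [plum bee owl berry]
Total: 7 hits, 4 misses, 0 evictions

Hit rate = 7/11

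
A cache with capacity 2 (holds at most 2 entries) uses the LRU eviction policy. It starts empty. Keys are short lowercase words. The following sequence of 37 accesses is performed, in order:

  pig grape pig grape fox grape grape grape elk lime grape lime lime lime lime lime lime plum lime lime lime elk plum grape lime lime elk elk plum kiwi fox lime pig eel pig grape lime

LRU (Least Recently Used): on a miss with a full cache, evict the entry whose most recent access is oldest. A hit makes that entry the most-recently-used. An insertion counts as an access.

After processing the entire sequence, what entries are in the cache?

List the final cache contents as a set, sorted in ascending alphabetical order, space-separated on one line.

Answer: grape lime

Derivation:
LRU simulation (capacity=2):
  1. access pig: MISS. Cache (LRU->MRU): [pig]
  2. access grape: MISS. Cache (LRU->MRU): [pig grape]
  3. access pig: HIT. Cache (LRU->MRU): [grape pig]
  4. access grape: HIT. Cache (LRU->MRU): [pig grape]
  5. access fox: MISS, evict pig. Cache (LRU->MRU): [grape fox]
  6. access grape: HIT. Cache (LRU->MRU): [fox grape]
  7. access grape: HIT. Cache (LRU->MRU): [fox grape]
  8. access grape: HIT. Cache (LRU->MRU): [fox grape]
  9. access elk: MISS, evict fox. Cache (LRU->MRU): [grape elk]
  10. access lime: MISS, evict grape. Cache (LRU->MRU): [elk lime]
  11. access grape: MISS, evict elk. Cache (LRU->MRU): [lime grape]
  12. access lime: HIT. Cache (LRU->MRU): [grape lime]
  13. access lime: HIT. Cache (LRU->MRU): [grape lime]
  14. access lime: HIT. Cache (LRU->MRU): [grape lime]
  15. access lime: HIT. Cache (LRU->MRU): [grape lime]
  16. access lime: HIT. Cache (LRU->MRU): [grape lime]
  17. access lime: HIT. Cache (LRU->MRU): [grape lime]
  18. access plum: MISS, evict grape. Cache (LRU->MRU): [lime plum]
  19. access lime: HIT. Cache (LRU->MRU): [plum lime]
  20. access lime: HIT. Cache (LRU->MRU): [plum lime]
  21. access lime: HIT. Cache (LRU->MRU): [plum lime]
  22. access elk: MISS, evict plum. Cache (LRU->MRU): [lime elk]
  23. access plum: MISS, evict lime. Cache (LRU->MRU): [elk plum]
  24. access grape: MISS, evict elk. Cache (LRU->MRU): [plum grape]
  25. access lime: MISS, evict plum. Cache (LRU->MRU): [grape lime]
  26. access lime: HIT. Cache (LRU->MRU): [grape lime]
  27. access elk: MISS, evict grape. Cache (LRU->MRU): [lime elk]
  28. access elk: HIT. Cache (LRU->MRU): [lime elk]
  29. access plum: MISS, evict lime. Cache (LRU->MRU): [elk plum]
  30. access kiwi: MISS, evict elk. Cache (LRU->MRU): [plum kiwi]
  31. access fox: MISS, evict plum. Cache (LRU->MRU): [kiwi fox]
  32. access lime: MISS, evict kiwi. Cache (LRU->MRU): [fox lime]
  33. access pig: MISS, evict fox. Cache (LRU->MRU): [lime pig]
  34. access eel: MISS, evict lime. Cache (LRU->MRU): [pig eel]
  35. access pig: HIT. Cache (LRU->MRU): [eel pig]
  36. access grape: MISS, evict eel. Cache (LRU->MRU): [pig grape]
  37. access lime: MISS, evict pig. Cache (LRU->MRU): [grape lime]
Total: 17 hits, 20 misses, 18 evictions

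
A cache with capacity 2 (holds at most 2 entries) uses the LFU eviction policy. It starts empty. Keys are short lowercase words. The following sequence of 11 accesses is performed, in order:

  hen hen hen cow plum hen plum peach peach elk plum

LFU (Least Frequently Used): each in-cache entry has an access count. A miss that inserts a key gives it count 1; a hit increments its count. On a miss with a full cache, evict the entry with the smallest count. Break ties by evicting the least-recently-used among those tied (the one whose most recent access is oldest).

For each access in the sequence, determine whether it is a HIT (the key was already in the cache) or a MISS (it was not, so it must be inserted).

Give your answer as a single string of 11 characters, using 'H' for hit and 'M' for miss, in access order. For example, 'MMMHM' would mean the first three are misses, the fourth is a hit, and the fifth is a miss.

Answer: MHHMMHHMHMM

Derivation:
LFU simulation (capacity=2):
  1. access hen: MISS. Cache: [hen(c=1)]
  2. access hen: HIT, count now 2. Cache: [hen(c=2)]
  3. access hen: HIT, count now 3. Cache: [hen(c=3)]
  4. access cow: MISS. Cache: [cow(c=1) hen(c=3)]
  5. access plum: MISS, evict cow(c=1). Cache: [plum(c=1) hen(c=3)]
  6. access hen: HIT, count now 4. Cache: [plum(c=1) hen(c=4)]
  7. access plum: HIT, count now 2. Cache: [plum(c=2) hen(c=4)]
  8. access peach: MISS, evict plum(c=2). Cache: [peach(c=1) hen(c=4)]
  9. access peach: HIT, count now 2. Cache: [peach(c=2) hen(c=4)]
  10. access elk: MISS, evict peach(c=2). Cache: [elk(c=1) hen(c=4)]
  11. access plum: MISS, evict elk(c=1). Cache: [plum(c=1) hen(c=4)]
Total: 5 hits, 6 misses, 4 evictions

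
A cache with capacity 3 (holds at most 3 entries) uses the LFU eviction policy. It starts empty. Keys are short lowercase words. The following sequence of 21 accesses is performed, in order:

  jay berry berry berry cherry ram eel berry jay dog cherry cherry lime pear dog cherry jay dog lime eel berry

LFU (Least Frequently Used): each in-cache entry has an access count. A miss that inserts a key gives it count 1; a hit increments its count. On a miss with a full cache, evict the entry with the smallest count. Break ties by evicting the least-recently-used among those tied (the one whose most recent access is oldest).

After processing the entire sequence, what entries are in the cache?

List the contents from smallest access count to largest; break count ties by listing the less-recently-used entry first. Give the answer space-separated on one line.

Answer: eel cherry berry

Derivation:
LFU simulation (capacity=3):
  1. access jay: MISS. Cache: [jay(c=1)]
  2. access berry: MISS. Cache: [jay(c=1) berry(c=1)]
  3. access berry: HIT, count now 2. Cache: [jay(c=1) berry(c=2)]
  4. access berry: HIT, count now 3. Cache: [jay(c=1) berry(c=3)]
  5. access cherry: MISS. Cache: [jay(c=1) cherry(c=1) berry(c=3)]
  6. access ram: MISS, evict jay(c=1). Cache: [cherry(c=1) ram(c=1) berry(c=3)]
  7. access eel: MISS, evict cherry(c=1). Cache: [ram(c=1) eel(c=1) berry(c=3)]
  8. access berry: HIT, count now 4. Cache: [ram(c=1) eel(c=1) berry(c=4)]
  9. access jay: MISS, evict ram(c=1). Cache: [eel(c=1) jay(c=1) berry(c=4)]
  10. access dog: MISS, evict eel(c=1). Cache: [jay(c=1) dog(c=1) berry(c=4)]
  11. access cherry: MISS, evict jay(c=1). Cache: [dog(c=1) cherry(c=1) berry(c=4)]
  12. access cherry: HIT, count now 2. Cache: [dog(c=1) cherry(c=2) berry(c=4)]
  13. access lime: MISS, evict dog(c=1). Cache: [lime(c=1) cherry(c=2) berry(c=4)]
  14. access pear: MISS, evict lime(c=1). Cache: [pear(c=1) cherry(c=2) berry(c=4)]
  15. access dog: MISS, evict pear(c=1). Cache: [dog(c=1) cherry(c=2) berry(c=4)]
  16. access cherry: HIT, count now 3. Cache: [dog(c=1) cherry(c=3) berry(c=4)]
  17. access jay: MISS, evict dog(c=1). Cache: [jay(c=1) cherry(c=3) berry(c=4)]
  18. access dog: MISS, evict jay(c=1). Cache: [dog(c=1) cherry(c=3) berry(c=4)]
  19. access lime: MISS, evict dog(c=1). Cache: [lime(c=1) cherry(c=3) berry(c=4)]
  20. access eel: MISS, evict lime(c=1). Cache: [eel(c=1) cherry(c=3) berry(c=4)]
  21. access berry: HIT, count now 5. Cache: [eel(c=1) cherry(c=3) berry(c=5)]
Total: 6 hits, 15 misses, 12 evictions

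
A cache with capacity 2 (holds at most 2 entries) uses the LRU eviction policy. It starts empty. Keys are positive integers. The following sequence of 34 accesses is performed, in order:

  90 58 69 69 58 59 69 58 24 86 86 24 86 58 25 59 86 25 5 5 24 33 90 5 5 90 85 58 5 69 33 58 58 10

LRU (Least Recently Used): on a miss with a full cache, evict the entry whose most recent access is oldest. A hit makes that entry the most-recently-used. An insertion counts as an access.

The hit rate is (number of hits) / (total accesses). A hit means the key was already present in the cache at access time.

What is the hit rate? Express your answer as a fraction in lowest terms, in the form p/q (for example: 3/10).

LRU simulation (capacity=2):
  1. access 90: MISS. Cache (LRU->MRU): [90]
  2. access 58: MISS. Cache (LRU->MRU): [90 58]
  3. access 69: MISS, evict 90. Cache (LRU->MRU): [58 69]
  4. access 69: HIT. Cache (LRU->MRU): [58 69]
  5. access 58: HIT. Cache (LRU->MRU): [69 58]
  6. access 59: MISS, evict 69. Cache (LRU->MRU): [58 59]
  7. access 69: MISS, evict 58. Cache (LRU->MRU): [59 69]
  8. access 58: MISS, evict 59. Cache (LRU->MRU): [69 58]
  9. access 24: MISS, evict 69. Cache (LRU->MRU): [58 24]
  10. access 86: MISS, evict 58. Cache (LRU->MRU): [24 86]
  11. access 86: HIT. Cache (LRU->MRU): [24 86]
  12. access 24: HIT. Cache (LRU->MRU): [86 24]
  13. access 86: HIT. Cache (LRU->MRU): [24 86]
  14. access 58: MISS, evict 24. Cache (LRU->MRU): [86 58]
  15. access 25: MISS, evict 86. Cache (LRU->MRU): [58 25]
  16. access 59: MISS, evict 58. Cache (LRU->MRU): [25 59]
  17. access 86: MISS, evict 25. Cache (LRU->MRU): [59 86]
  18. access 25: MISS, evict 59. Cache (LRU->MRU): [86 25]
  19. access 5: MISS, evict 86. Cache (LRU->MRU): [25 5]
  20. access 5: HIT. Cache (LRU->MRU): [25 5]
  21. access 24: MISS, evict 25. Cache (LRU->MRU): [5 24]
  22. access 33: MISS, evict 5. Cache (LRU->MRU): [24 33]
  23. access 90: MISS, evict 24. Cache (LRU->MRU): [33 90]
  24. access 5: MISS, evict 33. Cache (LRU->MRU): [90 5]
  25. access 5: HIT. Cache (LRU->MRU): [90 5]
  26. access 90: HIT. Cache (LRU->MRU): [5 90]
  27. access 85: MISS, evict 5. Cache (LRU->MRU): [90 85]
  28. access 58: MISS, evict 90. Cache (LRU->MRU): [85 58]
  29. access 5: MISS, evict 85. Cache (LRU->MRU): [58 5]
  30. access 69: MISS, evict 58. Cache (LRU->MRU): [5 69]
  31. access 33: MISS, evict 5. Cache (LRU->MRU): [69 33]
  32. access 58: MISS, evict 69. Cache (LRU->MRU): [33 58]
  33. access 58: HIT. Cache (LRU->MRU): [33 58]
  34. access 10: MISS, evict 33. Cache (LRU->MRU): [58 10]
Total: 9 hits, 25 misses, 23 evictions

Hit rate = 9/34

Answer: 9/34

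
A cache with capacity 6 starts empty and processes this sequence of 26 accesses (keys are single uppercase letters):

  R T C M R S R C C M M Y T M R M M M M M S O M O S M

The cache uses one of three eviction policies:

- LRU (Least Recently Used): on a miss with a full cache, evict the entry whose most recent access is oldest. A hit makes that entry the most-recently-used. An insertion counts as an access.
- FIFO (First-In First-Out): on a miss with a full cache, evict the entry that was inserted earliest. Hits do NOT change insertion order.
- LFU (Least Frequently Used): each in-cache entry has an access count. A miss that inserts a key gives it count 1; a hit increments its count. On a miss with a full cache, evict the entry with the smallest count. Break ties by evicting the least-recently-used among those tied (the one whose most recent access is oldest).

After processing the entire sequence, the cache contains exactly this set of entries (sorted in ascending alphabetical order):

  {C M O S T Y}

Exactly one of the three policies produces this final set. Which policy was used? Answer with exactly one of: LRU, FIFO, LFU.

Simulating under each policy and comparing final sets:
  LRU: final set = {M O R S T Y} -> differs
  FIFO: final set = {C M O S T Y} -> MATCHES target
  LFU: final set = {C M O R S T} -> differs
Only FIFO produces the target set.

Answer: FIFO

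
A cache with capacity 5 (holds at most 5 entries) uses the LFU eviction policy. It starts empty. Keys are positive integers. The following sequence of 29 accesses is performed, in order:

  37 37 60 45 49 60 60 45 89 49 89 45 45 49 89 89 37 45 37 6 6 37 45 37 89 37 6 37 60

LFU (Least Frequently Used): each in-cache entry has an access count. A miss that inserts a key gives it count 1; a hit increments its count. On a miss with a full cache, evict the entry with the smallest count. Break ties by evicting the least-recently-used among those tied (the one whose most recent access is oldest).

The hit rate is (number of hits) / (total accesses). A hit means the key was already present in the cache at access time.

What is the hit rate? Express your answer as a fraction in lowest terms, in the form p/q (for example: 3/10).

LFU simulation (capacity=5):
  1. access 37: MISS. Cache: [37(c=1)]
  2. access 37: HIT, count now 2. Cache: [37(c=2)]
  3. access 60: MISS. Cache: [60(c=1) 37(c=2)]
  4. access 45: MISS. Cache: [60(c=1) 45(c=1) 37(c=2)]
  5. access 49: MISS. Cache: [60(c=1) 45(c=1) 49(c=1) 37(c=2)]
  6. access 60: HIT, count now 2. Cache: [45(c=1) 49(c=1) 37(c=2) 60(c=2)]
  7. access 60: HIT, count now 3. Cache: [45(c=1) 49(c=1) 37(c=2) 60(c=3)]
  8. access 45: HIT, count now 2. Cache: [49(c=1) 37(c=2) 45(c=2) 60(c=3)]
  9. access 89: MISS. Cache: [49(c=1) 89(c=1) 37(c=2) 45(c=2) 60(c=3)]
  10. access 49: HIT, count now 2. Cache: [89(c=1) 37(c=2) 45(c=2) 49(c=2) 60(c=3)]
  11. access 89: HIT, count now 2. Cache: [37(c=2) 45(c=2) 49(c=2) 89(c=2) 60(c=3)]
  12. access 45: HIT, count now 3. Cache: [37(c=2) 49(c=2) 89(c=2) 60(c=3) 45(c=3)]
  13. access 45: HIT, count now 4. Cache: [37(c=2) 49(c=2) 89(c=2) 60(c=3) 45(c=4)]
  14. access 49: HIT, count now 3. Cache: [37(c=2) 89(c=2) 60(c=3) 49(c=3) 45(c=4)]
  15. access 89: HIT, count now 3. Cache: [37(c=2) 60(c=3) 49(c=3) 89(c=3) 45(c=4)]
  16. access 89: HIT, count now 4. Cache: [37(c=2) 60(c=3) 49(c=3) 45(c=4) 89(c=4)]
  17. access 37: HIT, count now 3. Cache: [60(c=3) 49(c=3) 37(c=3) 45(c=4) 89(c=4)]
  18. access 45: HIT, count now 5. Cache: [60(c=3) 49(c=3) 37(c=3) 89(c=4) 45(c=5)]
  19. access 37: HIT, count now 4. Cache: [60(c=3) 49(c=3) 89(c=4) 37(c=4) 45(c=5)]
  20. access 6: MISS, evict 60(c=3). Cache: [6(c=1) 49(c=3) 89(c=4) 37(c=4) 45(c=5)]
  21. access 6: HIT, count now 2. Cache: [6(c=2) 49(c=3) 89(c=4) 37(c=4) 45(c=5)]
  22. access 37: HIT, count now 5. Cache: [6(c=2) 49(c=3) 89(c=4) 45(c=5) 37(c=5)]
  23. access 45: HIT, count now 6. Cache: [6(c=2) 49(c=3) 89(c=4) 37(c=5) 45(c=6)]
  24. access 37: HIT, count now 6. Cache: [6(c=2) 49(c=3) 89(c=4) 45(c=6) 37(c=6)]
  25. access 89: HIT, count now 5. Cache: [6(c=2) 49(c=3) 89(c=5) 45(c=6) 37(c=6)]
  26. access 37: HIT, count now 7. Cache: [6(c=2) 49(c=3) 89(c=5) 45(c=6) 37(c=7)]
  27. access 6: HIT, count now 3. Cache: [49(c=3) 6(c=3) 89(c=5) 45(c=6) 37(c=7)]
  28. access 37: HIT, count now 8. Cache: [49(c=3) 6(c=3) 89(c=5) 45(c=6) 37(c=8)]
  29. access 60: MISS, evict 49(c=3). Cache: [60(c=1) 6(c=3) 89(c=5) 45(c=6) 37(c=8)]
Total: 22 hits, 7 misses, 2 evictions

Hit rate = 22/29

Answer: 22/29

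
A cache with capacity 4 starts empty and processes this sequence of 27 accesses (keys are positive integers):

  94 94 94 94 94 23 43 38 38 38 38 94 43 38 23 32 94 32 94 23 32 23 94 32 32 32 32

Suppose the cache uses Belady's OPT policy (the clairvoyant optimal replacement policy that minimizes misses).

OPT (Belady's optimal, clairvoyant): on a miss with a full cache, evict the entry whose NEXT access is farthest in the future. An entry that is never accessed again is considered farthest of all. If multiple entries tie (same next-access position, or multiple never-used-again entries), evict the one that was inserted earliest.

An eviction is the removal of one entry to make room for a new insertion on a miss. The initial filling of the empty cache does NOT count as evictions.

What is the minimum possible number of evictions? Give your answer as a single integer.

OPT (Belady) simulation (capacity=4):
  1. access 94: MISS. Cache: [94]
  2. access 94: HIT. Next use of 94: step 3. Cache: [94]
  3. access 94: HIT. Next use of 94: step 4. Cache: [94]
  4. access 94: HIT. Next use of 94: step 5. Cache: [94]
  5. access 94: HIT. Next use of 94: step 12. Cache: [94]
  6. access 23: MISS. Cache: [94 23]
  7. access 43: MISS. Cache: [94 23 43]
  8. access 38: MISS. Cache: [94 23 43 38]
  9. access 38: HIT. Next use of 38: step 10. Cache: [94 23 43 38]
  10. access 38: HIT. Next use of 38: step 11. Cache: [94 23 43 38]
  11. access 38: HIT. Next use of 38: step 14. Cache: [94 23 43 38]
  12. access 94: HIT. Next use of 94: step 17. Cache: [94 23 43 38]
  13. access 43: HIT. Next use of 43: never. Cache: [94 23 43 38]
  14. access 38: HIT. Next use of 38: never. Cache: [94 23 43 38]
  15. access 23: HIT. Next use of 23: step 20. Cache: [94 23 43 38]
  16. access 32: MISS, evict 43 (next use: never). Cache: [94 23 38 32]
  17. access 94: HIT. Next use of 94: step 19. Cache: [94 23 38 32]
  18. access 32: HIT. Next use of 32: step 21. Cache: [94 23 38 32]
  19. access 94: HIT. Next use of 94: step 23. Cache: [94 23 38 32]
  20. access 23: HIT. Next use of 23: step 22. Cache: [94 23 38 32]
  21. access 32: HIT. Next use of 32: step 24. Cache: [94 23 38 32]
  22. access 23: HIT. Next use of 23: never. Cache: [94 23 38 32]
  23. access 94: HIT. Next use of 94: never. Cache: [94 23 38 32]
  24. access 32: HIT. Next use of 32: step 25. Cache: [94 23 38 32]
  25. access 32: HIT. Next use of 32: step 26. Cache: [94 23 38 32]
  26. access 32: HIT. Next use of 32: step 27. Cache: [94 23 38 32]
  27. access 32: HIT. Next use of 32: never. Cache: [94 23 38 32]
Total: 22 hits, 5 misses, 1 evictions

Answer: 1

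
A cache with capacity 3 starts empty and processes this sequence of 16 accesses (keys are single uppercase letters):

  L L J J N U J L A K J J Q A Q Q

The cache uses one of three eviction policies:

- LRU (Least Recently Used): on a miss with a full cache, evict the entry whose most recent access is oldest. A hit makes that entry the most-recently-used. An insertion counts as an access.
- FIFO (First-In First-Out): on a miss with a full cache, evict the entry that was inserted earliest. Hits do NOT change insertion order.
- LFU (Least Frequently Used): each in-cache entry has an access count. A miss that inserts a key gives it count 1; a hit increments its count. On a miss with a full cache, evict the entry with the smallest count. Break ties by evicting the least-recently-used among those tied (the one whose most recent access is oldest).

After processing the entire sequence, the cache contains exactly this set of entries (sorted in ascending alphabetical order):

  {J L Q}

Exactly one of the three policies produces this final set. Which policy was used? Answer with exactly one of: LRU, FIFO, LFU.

Simulating under each policy and comparing final sets:
  LRU: final set = {A J Q} -> differs
  FIFO: final set = {A J Q} -> differs
  LFU: final set = {J L Q} -> MATCHES target
Only LFU produces the target set.

Answer: LFU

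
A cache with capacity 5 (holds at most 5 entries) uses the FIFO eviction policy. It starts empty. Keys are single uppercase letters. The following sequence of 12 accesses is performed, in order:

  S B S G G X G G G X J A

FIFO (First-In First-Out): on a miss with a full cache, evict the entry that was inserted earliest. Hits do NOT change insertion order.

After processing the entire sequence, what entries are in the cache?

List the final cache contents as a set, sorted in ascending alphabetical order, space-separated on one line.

Answer: A B G J X

Derivation:
FIFO simulation (capacity=5):
  1. access S: MISS. Cache (old->new): [S]
  2. access B: MISS. Cache (old->new): [S B]
  3. access S: HIT. Cache (old->new): [S B]
  4. access G: MISS. Cache (old->new): [S B G]
  5. access G: HIT. Cache (old->new): [S B G]
  6. access X: MISS. Cache (old->new): [S B G X]
  7. access G: HIT. Cache (old->new): [S B G X]
  8. access G: HIT. Cache (old->new): [S B G X]
  9. access G: HIT. Cache (old->new): [S B G X]
  10. access X: HIT. Cache (old->new): [S B G X]
  11. access J: MISS. Cache (old->new): [S B G X J]
  12. access A: MISS, evict S. Cache (old->new): [B G X J A]
Total: 6 hits, 6 misses, 1 evictions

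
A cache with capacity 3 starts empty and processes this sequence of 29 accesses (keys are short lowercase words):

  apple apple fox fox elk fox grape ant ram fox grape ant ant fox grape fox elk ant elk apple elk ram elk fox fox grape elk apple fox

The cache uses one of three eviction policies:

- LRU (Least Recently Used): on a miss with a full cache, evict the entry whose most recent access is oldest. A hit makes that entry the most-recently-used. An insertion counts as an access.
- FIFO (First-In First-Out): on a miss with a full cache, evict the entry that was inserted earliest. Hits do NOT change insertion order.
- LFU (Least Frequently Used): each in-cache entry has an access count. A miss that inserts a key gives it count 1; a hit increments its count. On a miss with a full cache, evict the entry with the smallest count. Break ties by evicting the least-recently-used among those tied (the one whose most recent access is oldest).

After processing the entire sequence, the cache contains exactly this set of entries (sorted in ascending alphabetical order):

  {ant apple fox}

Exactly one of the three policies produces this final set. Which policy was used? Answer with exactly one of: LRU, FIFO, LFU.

Answer: LFU

Derivation:
Simulating under each policy and comparing final sets:
  LRU: final set = {apple elk fox} -> differs
  FIFO: final set = {apple elk fox} -> differs
  LFU: final set = {ant apple fox} -> MATCHES target
Only LFU produces the target set.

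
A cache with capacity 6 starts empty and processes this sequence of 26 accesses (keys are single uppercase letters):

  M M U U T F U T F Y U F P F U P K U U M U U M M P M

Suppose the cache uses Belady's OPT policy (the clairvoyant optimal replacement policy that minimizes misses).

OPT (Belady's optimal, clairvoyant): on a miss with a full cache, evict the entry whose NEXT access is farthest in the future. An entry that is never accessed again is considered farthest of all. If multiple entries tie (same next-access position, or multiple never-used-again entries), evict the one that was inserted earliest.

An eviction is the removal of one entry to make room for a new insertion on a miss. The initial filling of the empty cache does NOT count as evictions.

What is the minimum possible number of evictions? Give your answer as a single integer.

OPT (Belady) simulation (capacity=6):
  1. access M: MISS. Cache: [M]
  2. access M: HIT. Next use of M: step 20. Cache: [M]
  3. access U: MISS. Cache: [M U]
  4. access U: HIT. Next use of U: step 7. Cache: [M U]
  5. access T: MISS. Cache: [M U T]
  6. access F: MISS. Cache: [M U T F]
  7. access U: HIT. Next use of U: step 11. Cache: [M U T F]
  8. access T: HIT. Next use of T: never. Cache: [M U T F]
  9. access F: HIT. Next use of F: step 12. Cache: [M U T F]
  10. access Y: MISS. Cache: [M U T F Y]
  11. access U: HIT. Next use of U: step 15. Cache: [M U T F Y]
  12. access F: HIT. Next use of F: step 14. Cache: [M U T F Y]
  13. access P: MISS. Cache: [M U T F Y P]
  14. access F: HIT. Next use of F: never. Cache: [M U T F Y P]
  15. access U: HIT. Next use of U: step 18. Cache: [M U T F Y P]
  16. access P: HIT. Next use of P: step 25. Cache: [M U T F Y P]
  17. access K: MISS, evict T (next use: never). Cache: [M U F Y P K]
  18. access U: HIT. Next use of U: step 19. Cache: [M U F Y P K]
  19. access U: HIT. Next use of U: step 21. Cache: [M U F Y P K]
  20. access M: HIT. Next use of M: step 23. Cache: [M U F Y P K]
  21. access U: HIT. Next use of U: step 22. Cache: [M U F Y P K]
  22. access U: HIT. Next use of U: never. Cache: [M U F Y P K]
  23. access M: HIT. Next use of M: step 24. Cache: [M U F Y P K]
  24. access M: HIT. Next use of M: step 26. Cache: [M U F Y P K]
  25. access P: HIT. Next use of P: never. Cache: [M U F Y P K]
  26. access M: HIT. Next use of M: never. Cache: [M U F Y P K]
Total: 19 hits, 7 misses, 1 evictions

Answer: 1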